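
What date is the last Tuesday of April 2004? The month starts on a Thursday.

April 2004 begins on a Thursday, so the first Tuesday is April 6 (5 days later).
April 2004 has 30 days. Adding weeks: 6, 13, 20, 27 — the last one ≤ 30 is the 27th.

April 27, 2004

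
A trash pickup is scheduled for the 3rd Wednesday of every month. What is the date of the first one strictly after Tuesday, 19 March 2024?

March 2024 starts on a Friday; its first Wednesday is the 6th, so the 3rd Wednesday is the 20th — 20 March 2024.
20 March 2024 is after 19 March 2024, so that is the next one.

20 March 2024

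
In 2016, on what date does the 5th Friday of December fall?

December 2016 begins on a Thursday, so the first Friday is December 2 (1 day later).
The 5th Friday is 4 weeks later: 2 + 28 = 30.

December 30, 2016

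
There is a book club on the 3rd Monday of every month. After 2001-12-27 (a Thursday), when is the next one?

December 2001 starts on a Saturday; its first Monday is the 3rd, so the 3rd Monday is the 17th — 2001-12-17.
That is not after 2001-12-27, so look at January 2002.
January 2002 starts on a Tuesday; its first Monday is the 7th, so the 3rd Monday is the 21st — 2002-01-21.

2002-01-21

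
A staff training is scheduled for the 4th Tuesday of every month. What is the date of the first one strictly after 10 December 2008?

23 December 2008

December 2008 starts on a Monday; its first Tuesday is the 2nd, so the 4th Tuesday is the 23rd — 23 December 2008.
23 December 2008 is after 10 December 2008, so that is the next one.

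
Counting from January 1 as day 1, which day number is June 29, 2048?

181

Days in months before June: 31 + 29 + 31 + 30 + 31 = 152.
Plus 29 days into June → day 181.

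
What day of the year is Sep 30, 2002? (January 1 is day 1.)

273

Days in months before Sep: 31 + 28 + 31 + 30 + 31 + 30 + 31 + 31 = 243.
Plus 30 days into Sep → day 273.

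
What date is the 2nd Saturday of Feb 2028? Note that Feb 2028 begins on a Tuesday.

Feb 12, 2028

Feb 2028 begins on a Tuesday, so the first Saturday is Feb 5 (4 days later).
The 2nd Saturday is 1 weeks later: 5 + 7 = 12.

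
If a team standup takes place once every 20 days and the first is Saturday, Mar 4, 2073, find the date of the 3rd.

Apr 13, 2073

The 3rd occurrence is 2 intervals after the first: 2 × 20 = 40 days after Mar 4, 2073.
Mar has 31 days — 27 days to the end of Mar leaves 13.
13 days into Apr → Apr 13, 2073.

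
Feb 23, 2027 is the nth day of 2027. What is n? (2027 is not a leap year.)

Days in months before Feb: 31 = 31.
Plus 23 days into Feb → day 54.

54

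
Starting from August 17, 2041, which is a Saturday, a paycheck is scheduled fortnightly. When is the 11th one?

The 11th occurrence is 10 intervals after the first: 10 × 14 = 140 days after August 17, 2041.
August has 31 days — 14 days to the end of August leaves 126.
September has 30 days (96 left).
October has 31 days (65 left).
November has 30 days (35 left).
December has 31 days (4 left).
4 days into January → January 4, 2042.

January 4, 2042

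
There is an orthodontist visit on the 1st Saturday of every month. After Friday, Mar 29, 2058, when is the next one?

Apr 6, 2058

Mar 2058 starts on a Friday, so its 1st Saturday is Mar 2, 2058 (1 day in).
That is not after Mar 29, 2058, so look at Apr 2058.
Apr 2058 starts on a Monday, so its 1st Saturday is Apr 6, 2058 (5 days in).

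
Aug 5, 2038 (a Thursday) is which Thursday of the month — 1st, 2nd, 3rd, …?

1st

Day 5 falls in week ⌈5/7⌉ of the month.
Days 1–7 hold the 1st Thursday, 8–14 the 2nd, 15–21 the 3rd, 22–28 the 4th, 29–31 the 5th.
5 is in the range for the 1st.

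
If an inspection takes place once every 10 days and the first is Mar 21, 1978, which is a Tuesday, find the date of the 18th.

The 18th occurrence is 17 intervals after the first: 17 × 10 = 170 days after Mar 21, 1978.
Mar has 31 days — 10 days to the end of Mar leaves 160.
Apr has 30 days (130 left).
May has 31 days (99 left).
Jun has 30 days (69 left).
Jul has 31 days (38 left).
Aug has 31 days (7 left).
7 days into Sep → Sep 7, 1978.

Sep 7, 1978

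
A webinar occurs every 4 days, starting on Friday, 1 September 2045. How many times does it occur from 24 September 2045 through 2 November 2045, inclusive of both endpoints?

10

Occurrences land 4·i days after 1 September 2045 for i = 0, 1, 2, …
24 September 2045 is 23 days after the start; 23 ÷ 4 = 5 remainder 3; since the remainder is 3, round up to i = 6. First occurrence in the window: #7 on 25 September 2045 (6×4 = 24 days in).
2 November 2045 is 62 days after the start; 62 ÷ 4 = 15 remainder 2. Last occurrence in the window: #16 on 31 October 2045.
Occurrences #7 through #16: 10 in total.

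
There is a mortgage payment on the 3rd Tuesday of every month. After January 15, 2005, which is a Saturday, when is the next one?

January 2005 starts on a Saturday; its first Tuesday is the 4th, so the 3rd Tuesday is the 18th — January 18, 2005.
January 18, 2005 is after January 15, 2005, so that is the next one.

January 18, 2005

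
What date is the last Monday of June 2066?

June 2066 begins on a Tuesday, so the first Monday is June 7 (6 days later).
June 2066 has 30 days. Adding weeks: 7, 14, 21, 28 — the last one ≤ 30 is the 28th.

June 28, 2066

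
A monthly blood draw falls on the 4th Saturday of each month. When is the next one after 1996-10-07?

1996-10-26

October 1996 starts on a Tuesday; its first Saturday is the 5th, so the 4th Saturday is the 26th — 1996-10-26.
1996-10-26 is after 1996-10-07, so that is the next one.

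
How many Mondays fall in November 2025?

2025-11-01 is a Saturday; the first Monday on or after it is 2025-11-03 (2 days later).
From 2025-11-03 to 2025-11-30 is 30 − 3 = 27 days.
27 ÷ 7 = 3 full weeks with remainder 6, so 3 more Mondays after the first → 4.

4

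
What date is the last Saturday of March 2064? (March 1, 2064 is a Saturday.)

2064-03-29

March 2064 begins on a Saturday, so the first Saturday is March 1.
March 2064 has 31 days. Adding weeks: 1, 8, 15, 22, 29 — the last one ≤ 31 is the 29th.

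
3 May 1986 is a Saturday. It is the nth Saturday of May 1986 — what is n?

1st

Day 3 falls in week ⌈3/7⌉ of the month.
Days 1–7 hold the 1st Saturday, 8–14 the 2nd, 15–21 the 3rd, 22–28 the 4th, 29–31 the 5th.
3 is in the range for the 1st.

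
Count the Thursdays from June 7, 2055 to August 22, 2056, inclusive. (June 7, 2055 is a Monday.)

63

June 7, 2055 is a Monday; the first Thursday on or after it is June 10, 2055 (3 days later).
From June 10, 2055 to August 22, 2056: 204 + 235 = 439 days (rest of 2055, to August 22, 2056 in 2056).
439 ÷ 7 = 62 full weeks with remainder 5, so 62 more Thursdays after the first → 63.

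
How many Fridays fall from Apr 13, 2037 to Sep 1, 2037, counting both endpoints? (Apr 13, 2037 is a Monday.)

20

Apr 13, 2037 is a Monday; the first Friday on or after it is Apr 17, 2037 (4 days later).
From Apr 17, 2037 to Sep 1, 2037: 13 + 31 + 30 + 31 + 31 + 1 = 137 days (rest of Apr, May, Jun, Jul, Aug, Sep).
137 ÷ 7 = 19 full weeks with remainder 4, so 19 more Fridays after the first → 20.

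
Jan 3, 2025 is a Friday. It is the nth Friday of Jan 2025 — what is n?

1st

Day 3 falls in week ⌈3/7⌉ of the month.
Days 1–7 hold the 1st Friday, 8–14 the 2nd, 15–21 the 3rd, 22–28 the 4th, 29–31 the 5th.
3 is in the range for the 1st.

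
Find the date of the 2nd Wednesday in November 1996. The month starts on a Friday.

November 13, 1996

November 1996 begins on a Friday, so the first Wednesday is November 6 (5 days later).
The 2nd Wednesday is 1 weeks later: 6 + 7 = 13.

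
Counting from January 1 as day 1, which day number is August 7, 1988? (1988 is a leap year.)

220

Days in months before August: 31 + 29 + 31 + 30 + 31 + 30 + 31 = 213.
Plus 7 days into August → day 220.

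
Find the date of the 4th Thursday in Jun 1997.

Jun 1997 begins on a Sunday, so the first Thursday is Jun 5 (4 days later).
The 4th Thursday is 3 weeks later: 5 + 21 = 26.

Jun 26, 1997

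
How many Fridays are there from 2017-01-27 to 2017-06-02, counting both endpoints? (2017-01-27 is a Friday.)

2017-01-27 is a Friday; the first Friday on or after it is 2017-01-27.
From 2017-01-27 to 2017-06-02: 4 + 28 + 31 + 30 + 31 + 2 = 126 days (rest of January, February, March, April, May, June).
126 ÷ 7 = 18 full weeks with remainder 0, so 18 more Fridays after the first → 19.

19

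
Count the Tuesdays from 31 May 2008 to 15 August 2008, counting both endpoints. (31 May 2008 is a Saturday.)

11

31 May 2008 is a Saturday; the first Tuesday on or after it is 3 June 2008 (3 days later).
From 3 June 2008 to 15 August 2008: 27 + 31 + 15 = 73 days (rest of June, July, August).
73 ÷ 7 = 10 full weeks with remainder 3, so 10 more Tuesdays after the first → 11.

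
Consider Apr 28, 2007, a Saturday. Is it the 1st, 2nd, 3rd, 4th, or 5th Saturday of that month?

Day 28 falls in week ⌈28/7⌉ of the month.
Days 1–7 hold the 1st Saturday, 8–14 the 2nd, 15–21 the 3rd, 22–28 the 4th, 29–31 the 5th.
28 is in the range for the 4th.

4th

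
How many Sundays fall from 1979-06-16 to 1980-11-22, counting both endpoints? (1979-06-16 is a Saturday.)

75

1979-06-16 is a Saturday; the first Sunday on or after it is 1979-06-17 (1 day later).
From 1979-06-17 to 1980-11-22: 197 + 327 = 524 days (rest of 1979, to 1980-11-22 in 1980).
524 ÷ 7 = 74 full weeks with remainder 6, so 74 more Sundays after the first → 75.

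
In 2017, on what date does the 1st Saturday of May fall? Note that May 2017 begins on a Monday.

May 2017 begins on a Monday, so the first Saturday is May 6 (5 days later).

May 6, 2017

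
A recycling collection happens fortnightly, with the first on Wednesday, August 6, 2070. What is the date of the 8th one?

The 8th occurrence is 7 intervals after the first: 7 × 14 = 98 days after August 6, 2070.
August has 31 days — 25 days to the end of August leaves 73.
September has 30 days (43 left).
October has 31 days (12 left).
12 days into November → November 12, 2070.

November 12, 2070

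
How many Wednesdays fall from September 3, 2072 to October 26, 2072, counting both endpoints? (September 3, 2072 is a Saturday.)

8

September 3, 2072 is a Saturday; the first Wednesday on or after it is September 7, 2072 (4 days later).
From September 7, 2072 to October 26, 2072: 23 + 26 = 49 days (rest of September, October).
49 ÷ 7 = 7 full weeks with remainder 0, so 7 more Wednesdays after the first → 8.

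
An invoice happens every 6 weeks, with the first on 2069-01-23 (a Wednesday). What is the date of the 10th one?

The 10th occurrence is 9 intervals after the first: 9 × 42 = 378 days after 2069-01-23.
January has 31 days — 8 days to the end of January leaves 370.
February has 28 days (342 left).
March has 31 days (311 left).
April has 30 days (281 left).
May has 31 days (250 left).
June has 30 days (220 left).
July has 31 days (189 left).
August has 31 days (158 left).
September has 30 days (128 left).
October has 31 days (97 left).
November has 30 days (67 left).
December has 31 days (36 left).
January has 31 days (5 left).
5 days into February → 2070-02-05.

2070-02-05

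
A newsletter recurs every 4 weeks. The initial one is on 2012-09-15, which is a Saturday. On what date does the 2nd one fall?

2012-10-13

The 2nd occurrence is 1 interval after the first: 1 × 28 = 28 days after 2012-09-15.
September has 30 days — 15 days to the end of September leaves 13.
13 days into October → 2012-10-13.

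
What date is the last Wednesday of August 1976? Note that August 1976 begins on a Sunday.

August 1976 begins on a Sunday, so the first Wednesday is August 4 (3 days later).
August 1976 has 31 days. Adding weeks: 4, 11, 18, 25 — the last one ≤ 31 is the 25th.

August 25, 1976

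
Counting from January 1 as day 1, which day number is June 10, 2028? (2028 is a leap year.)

Days in months before June: 31 + 29 + 31 + 30 + 31 = 152.
Plus 10 days into June → day 162.

162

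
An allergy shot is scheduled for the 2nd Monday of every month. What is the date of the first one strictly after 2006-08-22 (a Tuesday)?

2006-09-11

August 2006 starts on a Tuesday; its first Monday is the 7th, so the 2nd Monday is the 14th — 2006-08-14.
That is not after 2006-08-22, so look at September 2006.
September 2006 starts on a Friday; its first Monday is the 4th, so the 2nd Monday is the 11th — 2006-09-11.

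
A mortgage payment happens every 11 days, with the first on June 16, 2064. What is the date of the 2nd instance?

The 2nd occurrence is 1 interval after the first: 1 × 11 = 11 days after June 16, 2064.
11 days later is June 27, 2064.

June 27, 2064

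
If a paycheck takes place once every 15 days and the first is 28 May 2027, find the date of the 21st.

23 March 2028

The 21st occurrence is 20 intervals after the first: 20 × 15 = 300 days after 28 May 2027.
May has 31 days — 3 days to the end of May leaves 297.
June has 30 days (267 left).
July has 31 days (236 left).
August has 31 days (205 left).
September has 30 days (175 left).
October has 31 days (144 left).
November has 30 days (114 left).
December has 31 days (83 left).
January has 31 days (52 left).
February has 29 days (23 left).
23 days into March → 23 March 2028.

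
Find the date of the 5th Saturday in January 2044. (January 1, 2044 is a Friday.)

January 2044 begins on a Friday, so the first Saturday is January 2 (1 day later).
The 5th Saturday is 4 weeks later: 2 + 28 = 30.

30 January 2044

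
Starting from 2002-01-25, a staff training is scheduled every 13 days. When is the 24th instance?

2002-11-20

The 24th occurrence is 23 intervals after the first: 23 × 13 = 299 days after 2002-01-25.
January has 31 days — 6 days to the end of January leaves 293.
February has 28 days (265 left).
March has 31 days (234 left).
April has 30 days (204 left).
May has 31 days (173 left).
June has 30 days (143 left).
July has 31 days (112 left).
August has 31 days (81 left).
September has 30 days (51 left).
October has 31 days (20 left).
20 days into November → 2002-11-20.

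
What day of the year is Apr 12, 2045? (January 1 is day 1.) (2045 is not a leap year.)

102

Days in months before Apr: 31 + 28 + 31 = 90.
Plus 12 days into Apr → day 102.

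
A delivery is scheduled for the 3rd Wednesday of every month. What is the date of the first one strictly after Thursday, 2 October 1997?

15 October 1997

October 1997 starts on a Wednesday; its first Wednesday is the 1st, so the 3rd Wednesday is the 15th — 15 October 1997.
15 October 1997 is after 2 October 1997, so that is the next one.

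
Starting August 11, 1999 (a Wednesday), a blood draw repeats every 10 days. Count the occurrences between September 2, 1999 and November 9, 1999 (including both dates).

7

Occurrences land 10·i days after August 11, 1999 for i = 0, 1, 2, …
September 2, 1999 is 22 days after the start; 22 ÷ 10 = 2 remainder 2; since the remainder is 2, round up to i = 3. First occurrence in the window: #4 on September 10, 1999 (3×10 = 30 days in).
November 9, 1999 is 90 days after the start; 90 ÷ 10 = 9 remainder 0. Last occurrence in the window: #10 on November 9, 1999.
Occurrences #4 through #10: 7 in total.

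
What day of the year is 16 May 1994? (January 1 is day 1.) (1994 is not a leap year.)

136

Days in months before May: 31 + 28 + 31 + 30 = 120.
Plus 16 days into May → day 136.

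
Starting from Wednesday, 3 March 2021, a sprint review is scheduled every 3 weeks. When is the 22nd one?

18 May 2022

The 22nd occurrence is 21 intervals after the first: 21 × 21 = 441 days after 3 March 2021.
March has 31 days — 28 days to the end of March leaves 413.
From end of March to end of 2021 is 275 days (138 left).
January has 31 days (107 left).
February has 28 days (79 left).
March has 31 days (48 left).
April has 30 days (18 left).
18 days into May → 18 May 2022.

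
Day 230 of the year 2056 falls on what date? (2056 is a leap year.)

January has 31 days (230 − 31 = 199 remain).
February has 29 days (199 − 29 = 170 remain).
March has 31 days (170 − 31 = 139 remain).
April has 30 days (139 − 30 = 109 remain).
May has 31 days (109 − 31 = 78 remain).
June has 30 days (78 − 30 = 48 remain).
July has 31 days (48 − 31 = 17 remain).
17 into August → August 17.

2056-08-17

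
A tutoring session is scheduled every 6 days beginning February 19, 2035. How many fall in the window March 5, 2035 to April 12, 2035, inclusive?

Occurrences land 6·i days after February 19, 2035 for i = 0, 1, 2, …
March 5, 2035 is 14 days after the start; 14 ÷ 6 = 2 remainder 2; since the remainder is 2, round up to i = 3. First occurrence in the window: #4 on March 9, 2035 (3×6 = 18 days in).
April 12, 2035 is 52 days after the start; 52 ÷ 6 = 8 remainder 4. Last occurrence in the window: #9 on April 8, 2035.
Occurrences #4 through #9: 6 in total.

6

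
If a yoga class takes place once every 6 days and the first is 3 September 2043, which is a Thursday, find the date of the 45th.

24 May 2044

The 45th occurrence is 44 intervals after the first: 44 × 6 = 264 days after 3 September 2043.
September has 30 days — 27 days to the end of September leaves 237.
October has 31 days (206 left).
November has 30 days (176 left).
December has 31 days (145 left).
January has 31 days (114 left).
February has 29 days (85 left).
March has 31 days (54 left).
April has 30 days (24 left).
24 days into May → 24 May 2044.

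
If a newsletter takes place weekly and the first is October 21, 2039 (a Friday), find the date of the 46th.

The 46th occurrence is 45 intervals after the first: 45 × 7 = 315 days after October 21, 2039.
October has 31 days — 10 days to the end of October leaves 305.
November has 30 days (275 left).
December has 31 days (244 left).
January has 31 days (213 left).
February has 29 days (184 left).
March has 31 days (153 left).
April has 30 days (123 left).
May has 31 days (92 left).
June has 30 days (62 left).
July has 31 days (31 left).
31 days into August → August 31, 2040.

August 31, 2040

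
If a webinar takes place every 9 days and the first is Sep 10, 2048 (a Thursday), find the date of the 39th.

The 39th occurrence is 38 intervals after the first: 38 × 9 = 342 days after Sep 10, 2048.
Sep has 30 days — 20 days to the end of Sep leaves 322.
Oct has 31 days (291 left).
Nov has 30 days (261 left).
Dec has 31 days (230 left).
Jan has 31 days (199 left).
Feb has 28 days (171 left).
Mar has 31 days (140 left).
Apr has 30 days (110 left).
May has 31 days (79 left).
Jun has 30 days (49 left).
Jul has 31 days (18 left).
18 days into Aug → Aug 18, 2049.

Aug 18, 2049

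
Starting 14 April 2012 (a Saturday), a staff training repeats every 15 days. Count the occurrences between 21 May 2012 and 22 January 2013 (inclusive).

16

Occurrences land 15·i days after 14 April 2012 for i = 0, 1, 2, …
21 May 2012 is 37 days after the start; 37 ÷ 15 = 2 remainder 7; since the remainder is 7, round up to i = 3. First occurrence in the window: #4 on 29 May 2012 (3×15 = 45 days in).
22 January 2013 is 283 days after the start; 283 ÷ 15 = 18 remainder 13. Last occurrence in the window: #19 on 9 January 2013.
Occurrences #4 through #19: 16 in total.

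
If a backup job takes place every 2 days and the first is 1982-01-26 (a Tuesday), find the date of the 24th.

The 24th occurrence is 23 intervals after the first: 23 × 2 = 46 days after 1982-01-26.
January has 31 days — 5 days to the end of January leaves 41.
February has 28 days (13 left).
13 days into March → 1982-03-13.

1982-03-13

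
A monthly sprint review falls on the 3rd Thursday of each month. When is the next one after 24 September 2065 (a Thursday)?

September 2065 starts on a Tuesday; its first Thursday is the 3rd, so the 3rd Thursday is the 17th — 17 September 2065.
That is not after 24 September 2065, so look at October 2065.
October 2065 starts on a Thursday; its first Thursday is the 1st, so the 3rd Thursday is the 15th — 15 October 2065.

15 October 2065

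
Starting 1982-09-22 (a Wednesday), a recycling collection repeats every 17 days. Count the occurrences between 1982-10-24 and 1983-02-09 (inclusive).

Occurrences land 17·i days after 1982-09-22 for i = 0, 1, 2, …
1982-10-24 is 32 days after the start; 32 ÷ 17 = 1 remainder 15; since the remainder is 15, round up to i = 2. First occurrence in the window: #3 on 1982-10-26 (2×17 = 34 days in).
1983-02-09 is 140 days after the start; 140 ÷ 17 = 8 remainder 4. Last occurrence in the window: #9 on 1983-02-05.
Occurrences #3 through #9: 7 in total.

7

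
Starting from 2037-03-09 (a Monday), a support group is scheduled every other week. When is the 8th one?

2037-06-15

The 8th occurrence is 7 intervals after the first: 7 × 14 = 98 days after 2037-03-09.
March has 31 days — 22 days to the end of March leaves 76.
April has 30 days (46 left).
May has 31 days (15 left).
15 days into June → 2037-06-15.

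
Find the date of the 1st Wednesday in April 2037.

The first Wednesday of April 2037 is April 1.

April 1, 2037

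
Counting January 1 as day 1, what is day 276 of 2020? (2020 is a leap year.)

2020-10-02

January has 31 days (276 − 31 = 245 remain).
February has 29 days (245 − 29 = 216 remain).
March has 31 days (216 − 31 = 185 remain).
April has 30 days (185 − 30 = 155 remain).
May has 31 days (155 − 31 = 124 remain).
June has 30 days (124 − 30 = 94 remain).
July has 31 days (94 − 31 = 63 remain).
August has 31 days (63 − 31 = 32 remain).
September has 30 days (32 − 30 = 2 remain).
2 into October → October 2.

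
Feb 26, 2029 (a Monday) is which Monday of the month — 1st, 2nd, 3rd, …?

Day 26 falls in week ⌈26/7⌉ of the month.
Days 1–7 hold the 1st Monday, 8–14 the 2nd, 15–21 the 3rd, 22–28 the 4th, 29–31 the 5th.
26 is in the range for the 4th.

4th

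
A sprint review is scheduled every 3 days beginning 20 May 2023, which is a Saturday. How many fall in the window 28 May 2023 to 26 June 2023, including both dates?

Occurrences land 3·i days after 20 May 2023 for i = 0, 1, 2, …
28 May 2023 is 8 days after the start; 8 ÷ 3 = 2 remainder 2; since the remainder is 2, round up to i = 3. First occurrence in the window: #4 on 29 May 2023 (3×3 = 9 days in).
26 June 2023 is 37 days after the start; 37 ÷ 3 = 12 remainder 1. Last occurrence in the window: #13 on 25 June 2023.
Occurrences #4 through #13: 10 in total.

10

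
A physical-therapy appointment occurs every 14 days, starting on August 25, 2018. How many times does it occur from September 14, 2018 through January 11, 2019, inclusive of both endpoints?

Occurrences land 14·i days after August 25, 2018 for i = 0, 1, 2, …
September 14, 2018 is 20 days after the start; 20 ÷ 14 = 1 remainder 6; since the remainder is 6, round up to i = 2. First occurrence in the window: #3 on September 22, 2018 (2×14 = 28 days in).
January 11, 2019 is 139 days after the start; 139 ÷ 14 = 9 remainder 13. Last occurrence in the window: #10 on December 29, 2018.
Occurrences #3 through #10: 8 in total.

8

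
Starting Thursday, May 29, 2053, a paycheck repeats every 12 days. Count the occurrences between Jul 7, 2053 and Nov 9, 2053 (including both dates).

Occurrences land 12·i days after May 29, 2053 for i = 0, 1, 2, …
Jul 7, 2053 is 39 days after the start; 39 ÷ 12 = 3 remainder 3; since the remainder is 3, round up to i = 4. First occurrence in the window: #5 on Jul 16, 2053 (4×12 = 48 days in).
Nov 9, 2053 is 164 days after the start; 164 ÷ 12 = 13 remainder 8. Last occurrence in the window: #14 on Nov 1, 2053.
Occurrences #5 through #14: 10 in total.

10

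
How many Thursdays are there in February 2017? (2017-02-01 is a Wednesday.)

2017-02-01 is a Wednesday; the first Thursday on or after it is 2017-02-02 (1 day later).
From 2017-02-02 to 2017-02-28 is 28 − 2 = 26 days.
26 ÷ 7 = 3 full weeks with remainder 5, so 3 more Thursdays after the first → 4.

4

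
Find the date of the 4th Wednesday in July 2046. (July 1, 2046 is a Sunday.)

July 2046 begins on a Sunday, so the first Wednesday is July 4 (3 days later).
The 4th Wednesday is 3 weeks later: 4 + 21 = 25.

25 July 2046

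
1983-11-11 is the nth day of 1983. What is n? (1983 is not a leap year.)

Days in months before November: 31 + 28 + 31 + 30 + 31 + 30 + 31 + 31 + 30 + 31 = 304.
Plus 11 days into November → day 315.

315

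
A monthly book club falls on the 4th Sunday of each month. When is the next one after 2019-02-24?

2019-03-24

February 2019 starts on a Friday; its first Sunday is the 3rd, so the 4th Sunday is the 24th — 2019-02-24.
That is not after 2019-02-24, so look at March 2019.
March 2019 starts on a Friday; its first Sunday is the 3rd, so the 4th Sunday is the 24th — 2019-03-24.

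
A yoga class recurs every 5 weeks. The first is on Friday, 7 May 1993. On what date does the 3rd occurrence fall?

The 3rd occurrence is 2 intervals after the first: 2 × 35 = 70 days after 7 May 1993.
May has 31 days — 24 days to the end of May leaves 46.
June has 30 days (16 left).
16 days into July → 16 July 1993.

16 July 1993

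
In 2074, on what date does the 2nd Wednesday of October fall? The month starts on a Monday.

October 2074 begins on a Monday, so the first Wednesday is October 3 (2 days later).
The 2nd Wednesday is 1 weeks later: 3 + 7 = 10.

2074-10-10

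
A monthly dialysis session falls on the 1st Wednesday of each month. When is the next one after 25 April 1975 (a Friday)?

April 1975 starts on a Tuesday, so its 1st Wednesday is 2 April 1975 (1 day in).
That is not after 25 April 1975, so look at May 1975.
May 1975 starts on a Thursday, so its 1st Wednesday is 7 May 1975 (6 days in).

7 May 1975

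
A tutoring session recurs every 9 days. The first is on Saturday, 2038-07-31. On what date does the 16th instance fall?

2038-12-13

The 16th occurrence is 15 intervals after the first: 15 × 9 = 135 days after 2038-07-31.
July has 31 days — 0 days to the end of July leaves 135.
August has 31 days (104 left).
September has 30 days (74 left).
October has 31 days (43 left).
November has 30 days (13 left).
13 days into December → 2038-12-13.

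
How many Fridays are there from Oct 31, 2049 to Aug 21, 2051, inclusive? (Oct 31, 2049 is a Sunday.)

Oct 31, 2049 is a Sunday; the first Friday on or after it is Nov 5, 2049 (5 days later).
From Nov 5, 2049 to Aug 21, 2051: 56 + 365 + 233 = 654 days (rest of 2049, 2050, to Aug 21, 2051 in 2051).
654 ÷ 7 = 93 full weeks with remainder 3, so 93 more Fridays after the first → 94.

94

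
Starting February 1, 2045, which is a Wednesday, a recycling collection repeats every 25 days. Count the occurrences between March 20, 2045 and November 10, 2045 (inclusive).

Occurrences land 25·i days after February 1, 2045 for i = 0, 1, 2, …
March 20, 2045 is 47 days after the start; 47 ÷ 25 = 1 remainder 22; since the remainder is 22, round up to i = 2. First occurrence in the window: #3 on March 23, 2045 (2×25 = 50 days in).
November 10, 2045 is 282 days after the start; 282 ÷ 25 = 11 remainder 7. Last occurrence in the window: #12 on November 3, 2045.
Occurrences #3 through #12: 10 in total.

10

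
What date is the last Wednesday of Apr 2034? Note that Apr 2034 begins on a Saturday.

Apr 2034 begins on a Saturday, so the first Wednesday is Apr 5 (4 days later).
Apr 2034 has 30 days. Adding weeks: 5, 12, 19, 26 — the last one ≤ 30 is the 26th.

Apr 26, 2034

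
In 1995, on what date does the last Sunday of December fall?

December 31, 1995

December 1995 begins on a Friday, so the first Sunday is December 3 (2 days later).
December 1995 has 31 days. Adding weeks: 3, 10, 17, 24, 31 — the last one ≤ 31 is the 31st.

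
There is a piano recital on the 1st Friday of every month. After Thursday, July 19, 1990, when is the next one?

July 1990 starts on a Sunday, so its 1st Friday is July 6, 1990 (5 days in).
That is not after July 19, 1990, so look at August 1990.
August 1990 starts on a Wednesday, so its 1st Friday is August 3, 1990 (2 days in).

August 3, 1990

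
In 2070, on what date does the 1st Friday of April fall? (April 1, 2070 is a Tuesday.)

April 4, 2070

April 2070 begins on a Tuesday, so the first Friday is April 4 (3 days later).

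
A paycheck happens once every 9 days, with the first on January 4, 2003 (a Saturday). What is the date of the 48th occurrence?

March 2, 2004

The 48th occurrence is 47 intervals after the first: 47 × 9 = 423 days after January 4, 2003.
January has 31 days — 27 days to the end of January leaves 396.
February has 28 days (368 left).
March has 31 days (337 left).
April has 30 days (307 left).
May has 31 days (276 left).
June has 30 days (246 left).
July has 31 days (215 left).
August has 31 days (184 left).
September has 30 days (154 left).
October has 31 days (123 left).
November has 30 days (93 left).
December has 31 days (62 left).
January has 31 days (31 left).
February has 29 days (2 left).
2 days into March → March 2, 2004.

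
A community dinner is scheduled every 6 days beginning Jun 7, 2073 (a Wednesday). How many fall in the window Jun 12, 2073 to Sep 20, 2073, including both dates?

17

Occurrences land 6·i days after Jun 7, 2073 for i = 0, 1, 2, …
Jun 12, 2073 is 5 days after the start; 5 ÷ 6 = 0 remainder 5; since the remainder is 5, round up to i = 1. First occurrence in the window: #2 on Jun 13, 2073 (1×6 = 6 days in).
Sep 20, 2073 is 105 days after the start; 105 ÷ 6 = 17 remainder 3. Last occurrence in the window: #18 on Sep 17, 2073.
Occurrences #2 through #18: 17 in total.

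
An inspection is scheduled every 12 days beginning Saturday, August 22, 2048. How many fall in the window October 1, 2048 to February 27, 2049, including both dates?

12

Occurrences land 12·i days after August 22, 2048 for i = 0, 1, 2, …
October 1, 2048 is 40 days after the start; 40 ÷ 12 = 3 remainder 4; since the remainder is 4, round up to i = 4. First occurrence in the window: #5 on October 9, 2048 (4×12 = 48 days in).
February 27, 2049 is 189 days after the start; 189 ÷ 12 = 15 remainder 9. Last occurrence in the window: #16 on February 18, 2049.
Occurrences #5 through #16: 12 in total.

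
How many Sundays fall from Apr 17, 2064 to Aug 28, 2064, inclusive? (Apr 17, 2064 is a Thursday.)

Apr 17, 2064 is a Thursday; the first Sunday on or after it is Apr 20, 2064 (3 days later).
From Apr 20, 2064 to Aug 28, 2064: 10 + 31 + 30 + 31 + 28 = 130 days (rest of Apr, May, Jun, Jul, Aug).
130 ÷ 7 = 18 full weeks with remainder 4, so 18 more Sundays after the first → 19.

19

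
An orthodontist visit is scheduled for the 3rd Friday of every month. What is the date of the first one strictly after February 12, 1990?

February 1990 starts on a Thursday; its first Friday is the 2nd, so the 3rd Friday is the 16th — February 16, 1990.
February 16, 1990 is after February 12, 1990, so that is the next one.

February 16, 1990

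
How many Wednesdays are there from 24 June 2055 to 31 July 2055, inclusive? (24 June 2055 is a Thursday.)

5

24 June 2055 is a Thursday; the first Wednesday on or after it is 30 June 2055 (6 days later).
From 30 June 2055 to 31 July 2055: 0 + 31 = 31 days (rest of June, July).
31 ÷ 7 = 4 full weeks with remainder 3, so 4 more Wednesdays after the first → 5.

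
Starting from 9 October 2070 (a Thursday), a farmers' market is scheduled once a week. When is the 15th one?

15 January 2071

The 15th occurrence is 14 intervals after the first: 14 × 7 = 98 days after 9 October 2070.
October has 31 days — 22 days to the end of October leaves 76.
November has 30 days (46 left).
December has 31 days (15 left).
15 days into January → 15 January 2071.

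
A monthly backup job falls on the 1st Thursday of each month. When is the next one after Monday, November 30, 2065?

December 3, 2065

November 2065 starts on a Sunday, so its 1st Thursday is November 5, 2065 (4 days in).
That is not after November 30, 2065, so look at December 2065.
December 2065 starts on a Tuesday, so its 1st Thursday is December 3, 2065 (2 days in).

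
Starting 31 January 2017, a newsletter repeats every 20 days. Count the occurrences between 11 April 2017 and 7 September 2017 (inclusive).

7

Occurrences land 20·i days after 31 January 2017 for i = 0, 1, 2, …
11 April 2017 is 70 days after the start; 70 ÷ 20 = 3 remainder 10; since the remainder is 10, round up to i = 4. First occurrence in the window: #5 on 21 April 2017 (4×20 = 80 days in).
7 September 2017 is 219 days after the start; 219 ÷ 20 = 10 remainder 19. Last occurrence in the window: #11 on 19 August 2017.
Occurrences #5 through #11: 7 in total.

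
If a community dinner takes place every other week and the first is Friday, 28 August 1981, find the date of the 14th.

The 14th occurrence is 13 intervals after the first: 13 × 14 = 182 days after 28 August 1981.
August has 31 days — 3 days to the end of August leaves 179.
September has 30 days (149 left).
October has 31 days (118 left).
November has 30 days (88 left).
December has 31 days (57 left).
January has 31 days (26 left).
26 days into February → 26 February 1982.

26 February 1982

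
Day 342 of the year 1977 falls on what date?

January has 31 days (342 − 31 = 311 remain).
February has 28 days (311 − 28 = 283 remain).
March has 31 days (283 − 31 = 252 remain).
April has 30 days (252 − 30 = 222 remain).
May has 31 days (222 − 31 = 191 remain).
June has 30 days (191 − 30 = 161 remain).
July has 31 days (161 − 31 = 130 remain).
August has 31 days (130 − 31 = 99 remain).
September has 30 days (99 − 30 = 69 remain).
October has 31 days (69 − 31 = 38 remain).
November has 30 days (38 − 30 = 8 remain).
8 into December → December 8.

1977-12-08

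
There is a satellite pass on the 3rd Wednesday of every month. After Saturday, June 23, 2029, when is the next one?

June 2029 starts on a Friday; its first Wednesday is the 6th, so the 3rd Wednesday is the 20th — June 20, 2029.
That is not after June 23, 2029, so look at July 2029.
July 2029 starts on a Sunday; its first Wednesday is the 4th, so the 3rd Wednesday is the 18th — July 18, 2029.

July 18, 2029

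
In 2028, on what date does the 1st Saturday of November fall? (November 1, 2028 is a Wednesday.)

November 2028 begins on a Wednesday, so the first Saturday is November 4 (3 days later).

2028-11-04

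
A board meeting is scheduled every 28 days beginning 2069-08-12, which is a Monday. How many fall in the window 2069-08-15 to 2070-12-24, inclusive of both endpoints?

17

Occurrences land 28·i days after 2069-08-12 for i = 0, 1, 2, …
2069-08-15 is 3 days after the start; 3 ÷ 28 = 0 remainder 3; since the remainder is 3, round up to i = 1. First occurrence in the window: #2 on 2069-09-09 (1×28 = 28 days in).
2070-12-24 is 499 days after the start; 499 ÷ 28 = 17 remainder 23. Last occurrence in the window: #18 on 2070-12-01.
Occurrences #2 through #18: 17 in total.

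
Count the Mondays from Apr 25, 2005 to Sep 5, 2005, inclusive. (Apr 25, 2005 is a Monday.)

Apr 25, 2005 is a Monday; the first Monday on or after it is Apr 25, 2005.
From Apr 25, 2005 to Sep 5, 2005: 5 + 31 + 30 + 31 + 31 + 5 = 133 days (rest of Apr, May, Jun, Jul, Aug, Sep).
133 ÷ 7 = 19 full weeks with remainder 0, so 19 more Mondays after the first → 20.

20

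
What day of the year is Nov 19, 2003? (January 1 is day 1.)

323

Days in months before Nov: 31 + 28 + 31 + 30 + 31 + 30 + 31 + 31 + 30 + 31 = 304.
Plus 19 days into Nov → day 323.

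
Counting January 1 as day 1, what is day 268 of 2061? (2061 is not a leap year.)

Sep 25, 2061

Jan has 31 days (268 − 31 = 237 remain).
Feb has 28 days (237 − 28 = 209 remain).
Mar has 31 days (209 − 31 = 178 remain).
Apr has 30 days (178 − 30 = 148 remain).
May has 31 days (148 − 31 = 117 remain).
Jun has 30 days (117 − 30 = 87 remain).
Jul has 31 days (87 − 31 = 56 remain).
Aug has 31 days (56 − 31 = 25 remain).
25 into Sep → Sep 25.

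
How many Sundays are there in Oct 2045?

Oct 1, 2045 is a Sunday; the first Sunday on or after it is Oct 1, 2045.
From Oct 1, 2045 to Oct 31, 2045 is 31 − 1 = 30 days.
30 ÷ 7 = 4 full weeks with remainder 2, so 4 more Sundays after the first → 5.

5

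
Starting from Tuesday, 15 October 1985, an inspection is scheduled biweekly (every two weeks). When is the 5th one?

10 December 1985

The 5th occurrence is 4 intervals after the first: 4 × 14 = 56 days after 15 October 1985.
October has 31 days — 16 days to the end of October leaves 40.
November has 30 days (10 left).
10 days into December → 10 December 1985.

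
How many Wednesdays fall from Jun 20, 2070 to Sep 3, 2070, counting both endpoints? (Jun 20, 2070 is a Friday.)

Jun 20, 2070 is a Friday; the first Wednesday on or after it is Jun 25, 2070 (5 days later).
From Jun 25, 2070 to Sep 3, 2070: 5 + 31 + 31 + 3 = 70 days (rest of Jun, Jul, Aug, Sep).
70 ÷ 7 = 10 full weeks with remainder 0, so 10 more Wednesdays after the first → 11.

11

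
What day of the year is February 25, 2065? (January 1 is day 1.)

Days in months before February: 31 = 31.
Plus 25 days into February → day 56.

56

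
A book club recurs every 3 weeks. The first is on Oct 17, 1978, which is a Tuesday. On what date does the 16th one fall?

The 16th occurrence is 15 intervals after the first: 15 × 21 = 315 days after Oct 17, 1978.
Oct has 31 days — 14 days to the end of Oct leaves 301.
Nov has 30 days (271 left).
Dec has 31 days (240 left).
Jan has 31 days (209 left).
Feb has 28 days (181 left).
Mar has 31 days (150 left).
Apr has 30 days (120 left).
May has 31 days (89 left).
Jun has 30 days (59 left).
Jul has 31 days (28 left).
28 days into Aug → Aug 28, 1979.

Aug 28, 1979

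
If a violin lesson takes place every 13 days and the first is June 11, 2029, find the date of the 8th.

September 10, 2029

The 8th occurrence is 7 intervals after the first: 7 × 13 = 91 days after June 11, 2029.
June has 30 days — 19 days to the end of June leaves 72.
July has 31 days (41 left).
August has 31 days (10 left).
10 days into September → September 10, 2029.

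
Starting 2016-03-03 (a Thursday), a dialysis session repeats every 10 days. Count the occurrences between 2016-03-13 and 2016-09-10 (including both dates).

Occurrences land 10·i days after 2016-03-03 for i = 0, 1, 2, …
2016-03-13 is 10 days after the start; 10 ÷ 10 = 1 remainder 0. First occurrence in the window: #2 on 2016-03-13 (1×10 = 10 days in).
2016-09-10 is 191 days after the start; 191 ÷ 10 = 19 remainder 1. Last occurrence in the window: #20 on 2016-09-09.
Occurrences #2 through #20: 19 in total.

19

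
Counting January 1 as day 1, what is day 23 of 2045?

23 January 2045

23 into January → January 23.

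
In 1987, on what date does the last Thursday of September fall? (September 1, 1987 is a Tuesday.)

1987-09-24

September 1987 begins on a Tuesday, so the first Thursday is September 3 (2 days later).
September 1987 has 30 days. Adding weeks: 3, 10, 17, 24 — the last one ≤ 30 is the 24th.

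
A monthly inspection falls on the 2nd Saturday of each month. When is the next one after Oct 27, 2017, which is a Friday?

Oct 2017 starts on a Sunday; its first Saturday is the 7th, so the 2nd Saturday is the 14th — Oct 14, 2017.
That is not after Oct 27, 2017, so look at Nov 2017.
Nov 2017 starts on a Wednesday; its first Saturday is the 4th, so the 2nd Saturday is the 11th — Nov 11, 2017.

Nov 11, 2017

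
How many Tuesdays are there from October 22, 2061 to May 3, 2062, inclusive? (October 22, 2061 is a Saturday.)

October 22, 2061 is a Saturday; the first Tuesday on or after it is October 25, 2061 (3 days later).
From October 25, 2061 to May 3, 2062: 6 + 30 + 31 + 31 + 28 + 31 + 30 + 3 = 190 days (rest of October, November, December, January, February, March, April, May).
190 ÷ 7 = 27 full weeks with remainder 1, so 27 more Tuesdays after the first → 28.

28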